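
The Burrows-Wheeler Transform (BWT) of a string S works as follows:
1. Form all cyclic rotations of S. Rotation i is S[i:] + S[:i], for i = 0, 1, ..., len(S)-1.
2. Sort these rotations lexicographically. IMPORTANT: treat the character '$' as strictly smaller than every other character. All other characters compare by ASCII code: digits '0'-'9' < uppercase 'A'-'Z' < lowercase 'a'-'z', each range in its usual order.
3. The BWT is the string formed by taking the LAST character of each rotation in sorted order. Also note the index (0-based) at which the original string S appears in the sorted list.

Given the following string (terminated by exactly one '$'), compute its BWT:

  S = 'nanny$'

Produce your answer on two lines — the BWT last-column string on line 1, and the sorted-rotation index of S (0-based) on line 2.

Answer: yn$ann
2

Derivation:
All 6 rotations (rotation i = S[i:]+S[:i]):
  rot[0] = nanny$
  rot[1] = anny$n
  rot[2] = nny$na
  rot[3] = ny$nan
  rot[4] = y$nann
  rot[5] = $nanny
Sorted (with $ < everything):
  sorted[0] = $nanny  (last char: 'y')
  sorted[1] = anny$n  (last char: 'n')
  sorted[2] = nanny$  (last char: '$')
  sorted[3] = nny$na  (last char: 'a')
  sorted[4] = ny$nan  (last char: 'n')
  sorted[5] = y$nann  (last char: 'n')
Last column: yn$ann
Original string S is at sorted index 2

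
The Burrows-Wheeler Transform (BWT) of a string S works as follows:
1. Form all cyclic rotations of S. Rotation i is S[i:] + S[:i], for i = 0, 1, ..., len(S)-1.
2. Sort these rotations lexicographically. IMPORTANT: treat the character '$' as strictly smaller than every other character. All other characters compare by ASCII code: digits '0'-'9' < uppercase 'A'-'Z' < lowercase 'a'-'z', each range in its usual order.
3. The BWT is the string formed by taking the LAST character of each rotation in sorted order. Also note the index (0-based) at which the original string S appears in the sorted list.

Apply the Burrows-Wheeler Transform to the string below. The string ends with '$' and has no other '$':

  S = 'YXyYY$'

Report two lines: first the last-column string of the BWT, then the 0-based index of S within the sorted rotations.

Answer: YYY$yX
3

Derivation:
All 6 rotations (rotation i = S[i:]+S[:i]):
  rot[0] = YXyYY$
  rot[1] = XyYY$Y
  rot[2] = yYY$YX
  rot[3] = YY$YXy
  rot[4] = Y$YXyY
  rot[5] = $YXyYY
Sorted (with $ < everything):
  sorted[0] = $YXyYY  (last char: 'Y')
  sorted[1] = XyYY$Y  (last char: 'Y')
  sorted[2] = Y$YXyY  (last char: 'Y')
  sorted[3] = YXyYY$  (last char: '$')
  sorted[4] = YY$YXy  (last char: 'y')
  sorted[5] = yYY$YX  (last char: 'X')
Last column: YYY$yX
Original string S is at sorted index 3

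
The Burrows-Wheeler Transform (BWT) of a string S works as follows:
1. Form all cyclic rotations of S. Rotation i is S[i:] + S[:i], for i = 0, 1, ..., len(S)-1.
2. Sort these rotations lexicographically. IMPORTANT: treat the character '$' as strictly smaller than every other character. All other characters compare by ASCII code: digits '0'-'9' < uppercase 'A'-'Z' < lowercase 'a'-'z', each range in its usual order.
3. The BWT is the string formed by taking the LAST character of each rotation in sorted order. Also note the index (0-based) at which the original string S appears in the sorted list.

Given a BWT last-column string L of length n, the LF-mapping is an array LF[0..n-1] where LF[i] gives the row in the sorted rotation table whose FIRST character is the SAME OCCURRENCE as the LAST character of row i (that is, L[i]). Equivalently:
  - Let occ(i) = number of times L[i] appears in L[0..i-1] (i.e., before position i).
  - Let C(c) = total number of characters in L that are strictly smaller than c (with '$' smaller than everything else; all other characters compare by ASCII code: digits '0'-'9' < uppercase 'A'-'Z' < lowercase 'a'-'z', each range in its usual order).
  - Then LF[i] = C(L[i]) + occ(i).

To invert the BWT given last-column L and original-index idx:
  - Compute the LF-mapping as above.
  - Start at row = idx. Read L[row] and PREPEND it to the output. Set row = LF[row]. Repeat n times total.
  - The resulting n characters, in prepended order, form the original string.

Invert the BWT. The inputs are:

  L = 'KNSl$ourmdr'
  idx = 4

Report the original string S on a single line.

LF mapping: 1 2 3 5 0 7 10 8 6 4 9
Walk LF starting at row 4, prepending L[row]:
  step 1: row=4, L[4]='$', prepend. Next row=LF[4]=0
  step 2: row=0, L[0]='K', prepend. Next row=LF[0]=1
  step 3: row=1, L[1]='N', prepend. Next row=LF[1]=2
  step 4: row=2, L[2]='S', prepend. Next row=LF[2]=3
  step 5: row=3, L[3]='l', prepend. Next row=LF[3]=5
  step 6: row=5, L[5]='o', prepend. Next row=LF[5]=7
  step 7: row=7, L[7]='r', prepend. Next row=LF[7]=8
  step 8: row=8, L[8]='m', prepend. Next row=LF[8]=6
  step 9: row=6, L[6]='u', prepend. Next row=LF[6]=10
  step 10: row=10, L[10]='r', prepend. Next row=LF[10]=9
  step 11: row=9, L[9]='d', prepend. Next row=LF[9]=4
Reversed output: drumrolSNK$

Answer: drumrolSNK$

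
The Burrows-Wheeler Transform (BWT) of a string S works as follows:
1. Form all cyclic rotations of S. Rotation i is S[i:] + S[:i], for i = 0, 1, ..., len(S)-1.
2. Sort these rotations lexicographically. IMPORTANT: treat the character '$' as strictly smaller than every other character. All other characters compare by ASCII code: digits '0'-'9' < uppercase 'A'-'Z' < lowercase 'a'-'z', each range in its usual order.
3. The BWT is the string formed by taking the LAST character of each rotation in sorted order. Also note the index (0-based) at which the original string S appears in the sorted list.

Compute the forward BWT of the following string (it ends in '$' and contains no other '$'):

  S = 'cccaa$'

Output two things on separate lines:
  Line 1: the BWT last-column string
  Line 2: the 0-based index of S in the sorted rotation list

Answer: aaccc$
5

Derivation:
All 6 rotations (rotation i = S[i:]+S[:i]):
  rot[0] = cccaa$
  rot[1] = ccaa$c
  rot[2] = caa$cc
  rot[3] = aa$ccc
  rot[4] = a$ccca
  rot[5] = $cccaa
Sorted (with $ < everything):
  sorted[0] = $cccaa  (last char: 'a')
  sorted[1] = a$ccca  (last char: 'a')
  sorted[2] = aa$ccc  (last char: 'c')
  sorted[3] = caa$cc  (last char: 'c')
  sorted[4] = ccaa$c  (last char: 'c')
  sorted[5] = cccaa$  (last char: '$')
Last column: aaccc$
Original string S is at sorted index 5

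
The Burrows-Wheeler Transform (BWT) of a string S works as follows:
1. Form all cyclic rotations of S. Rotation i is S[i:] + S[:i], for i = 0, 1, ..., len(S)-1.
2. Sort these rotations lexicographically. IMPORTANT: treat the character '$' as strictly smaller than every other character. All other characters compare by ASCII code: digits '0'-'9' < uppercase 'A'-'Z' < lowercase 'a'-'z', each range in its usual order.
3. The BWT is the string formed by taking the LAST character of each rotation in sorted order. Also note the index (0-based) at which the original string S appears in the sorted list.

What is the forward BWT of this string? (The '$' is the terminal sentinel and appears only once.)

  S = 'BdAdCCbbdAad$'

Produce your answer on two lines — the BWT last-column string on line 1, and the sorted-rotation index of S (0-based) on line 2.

Answer: ddd$dCACbabBA
3

Derivation:
All 13 rotations (rotation i = S[i:]+S[:i]):
  rot[0] = BdAdCCbbdAad$
  rot[1] = dAdCCbbdAad$B
  rot[2] = AdCCbbdAad$Bd
  rot[3] = dCCbbdAad$BdA
  rot[4] = CCbbdAad$BdAd
  rot[5] = CbbdAad$BdAdC
  rot[6] = bbdAad$BdAdCC
  rot[7] = bdAad$BdAdCCb
  rot[8] = dAad$BdAdCCbb
  rot[9] = Aad$BdAdCCbbd
  rot[10] = ad$BdAdCCbbdA
  rot[11] = d$BdAdCCbbdAa
  rot[12] = $BdAdCCbbdAad
Sorted (with $ < everything):
  sorted[0] = $BdAdCCbbdAad  (last char: 'd')
  sorted[1] = Aad$BdAdCCbbd  (last char: 'd')
  sorted[2] = AdCCbbdAad$Bd  (last char: 'd')
  sorted[3] = BdAdCCbbdAad$  (last char: '$')
  sorted[4] = CCbbdAad$BdAd  (last char: 'd')
  sorted[5] = CbbdAad$BdAdC  (last char: 'C')
  sorted[6] = ad$BdAdCCbbdA  (last char: 'A')
  sorted[7] = bbdAad$BdAdCC  (last char: 'C')
  sorted[8] = bdAad$BdAdCCb  (last char: 'b')
  sorted[9] = d$BdAdCCbbdAa  (last char: 'a')
  sorted[10] = dAad$BdAdCCbb  (last char: 'b')
  sorted[11] = dAdCCbbdAad$B  (last char: 'B')
  sorted[12] = dCCbbdAad$BdA  (last char: 'A')
Last column: ddd$dCACbabBA
Original string S is at sorted index 3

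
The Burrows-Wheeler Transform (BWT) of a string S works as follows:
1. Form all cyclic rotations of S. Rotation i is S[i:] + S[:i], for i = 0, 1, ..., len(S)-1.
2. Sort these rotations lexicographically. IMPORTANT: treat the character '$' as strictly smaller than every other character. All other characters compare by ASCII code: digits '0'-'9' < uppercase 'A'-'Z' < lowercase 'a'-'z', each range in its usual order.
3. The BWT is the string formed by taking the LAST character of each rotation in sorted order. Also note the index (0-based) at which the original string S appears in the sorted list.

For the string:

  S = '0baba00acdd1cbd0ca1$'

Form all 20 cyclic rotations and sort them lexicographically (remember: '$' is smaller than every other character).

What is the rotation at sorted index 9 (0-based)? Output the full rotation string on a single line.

All 20 rotations (rotation i = S[i:]+S[:i]):
  rot[0] = 0baba00acdd1cbd0ca1$
  rot[1] = baba00acdd1cbd0ca1$0
  rot[2] = aba00acdd1cbd0ca1$0b
  rot[3] = ba00acdd1cbd0ca1$0ba
  rot[4] = a00acdd1cbd0ca1$0bab
  rot[5] = 00acdd1cbd0ca1$0baba
  rot[6] = 0acdd1cbd0ca1$0baba0
  rot[7] = acdd1cbd0ca1$0baba00
  rot[8] = cdd1cbd0ca1$0baba00a
  rot[9] = dd1cbd0ca1$0baba00ac
  rot[10] = d1cbd0ca1$0baba00acd
  rot[11] = 1cbd0ca1$0baba00acdd
  rot[12] = cbd0ca1$0baba00acdd1
  rot[13] = bd0ca1$0baba00acdd1c
  rot[14] = d0ca1$0baba00acdd1cb
  rot[15] = 0ca1$0baba00acdd1cbd
  rot[16] = ca1$0baba00acdd1cbd0
  rot[17] = a1$0baba00acdd1cbd0c
  rot[18] = 1$0baba00acdd1cbd0ca
  rot[19] = $0baba00acdd1cbd0ca1
Sorted (with $ < everything):
  sorted[0] = $0baba00acdd1cbd0ca1
  sorted[1] = 00acdd1cbd0ca1$0baba
  sorted[2] = 0acdd1cbd0ca1$0baba0
  sorted[3] = 0baba00acdd1cbd0ca1$
  sorted[4] = 0ca1$0baba00acdd1cbd
  sorted[5] = 1$0baba00acdd1cbd0ca
  sorted[6] = 1cbd0ca1$0baba00acdd
  sorted[7] = a00acdd1cbd0ca1$0bab
  sorted[8] = a1$0baba00acdd1cbd0c
  sorted[9] = aba00acdd1cbd0ca1$0b
  sorted[10] = acdd1cbd0ca1$0baba00
  sorted[11] = ba00acdd1cbd0ca1$0ba
  sorted[12] = baba00acdd1cbd0ca1$0
  sorted[13] = bd0ca1$0baba00acdd1c
  sorted[14] = ca1$0baba00acdd1cbd0
  sorted[15] = cbd0ca1$0baba00acdd1
  sorted[16] = cdd1cbd0ca1$0baba00a
  sorted[17] = d0ca1$0baba00acdd1cb
  sorted[18] = d1cbd0ca1$0baba00acd
  sorted[19] = dd1cbd0ca1$0baba00ac
sorted[9] = aba00acdd1cbd0ca1$0b

Answer: aba00acdd1cbd0ca1$0b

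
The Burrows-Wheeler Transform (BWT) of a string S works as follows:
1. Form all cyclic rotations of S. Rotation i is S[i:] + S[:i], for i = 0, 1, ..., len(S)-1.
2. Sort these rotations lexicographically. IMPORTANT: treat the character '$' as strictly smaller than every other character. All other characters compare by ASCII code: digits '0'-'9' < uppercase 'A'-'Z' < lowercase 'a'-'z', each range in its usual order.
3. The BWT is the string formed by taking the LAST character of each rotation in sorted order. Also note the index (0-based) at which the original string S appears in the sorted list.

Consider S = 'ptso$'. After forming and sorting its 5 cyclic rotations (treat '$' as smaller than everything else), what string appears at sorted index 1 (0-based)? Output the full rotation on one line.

Answer: o$pts

Derivation:
All 5 rotations (rotation i = S[i:]+S[:i]):
  rot[0] = ptso$
  rot[1] = tso$p
  rot[2] = so$pt
  rot[3] = o$pts
  rot[4] = $ptso
Sorted (with $ < everything):
  sorted[0] = $ptso
  sorted[1] = o$pts
  sorted[2] = ptso$
  sorted[3] = so$pt
  sorted[4] = tso$p
sorted[1] = o$pts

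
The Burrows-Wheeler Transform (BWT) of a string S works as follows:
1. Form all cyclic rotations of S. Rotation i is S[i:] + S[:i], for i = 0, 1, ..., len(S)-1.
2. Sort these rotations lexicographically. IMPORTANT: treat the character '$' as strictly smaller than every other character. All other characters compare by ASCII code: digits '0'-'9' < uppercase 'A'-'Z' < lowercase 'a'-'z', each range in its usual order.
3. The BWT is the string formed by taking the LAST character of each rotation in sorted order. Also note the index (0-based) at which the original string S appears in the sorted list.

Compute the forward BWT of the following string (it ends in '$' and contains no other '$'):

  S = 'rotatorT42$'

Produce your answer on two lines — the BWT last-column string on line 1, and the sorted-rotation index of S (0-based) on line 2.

All 11 rotations (rotation i = S[i:]+S[:i]):
  rot[0] = rotatorT42$
  rot[1] = otatorT42$r
  rot[2] = tatorT42$ro
  rot[3] = atorT42$rot
  rot[4] = torT42$rota
  rot[5] = orT42$rotat
  rot[6] = rT42$rotato
  rot[7] = T42$rotator
  rot[8] = 42$rotatorT
  rot[9] = 2$rotatorT4
  rot[10] = $rotatorT42
Sorted (with $ < everything):
  sorted[0] = $rotatorT42  (last char: '2')
  sorted[1] = 2$rotatorT4  (last char: '4')
  sorted[2] = 42$rotatorT  (last char: 'T')
  sorted[3] = T42$rotator  (last char: 'r')
  sorted[4] = atorT42$rot  (last char: 't')
  sorted[5] = orT42$rotat  (last char: 't')
  sorted[6] = otatorT42$r  (last char: 'r')
  sorted[7] = rT42$rotato  (last char: 'o')
  sorted[8] = rotatorT42$  (last char: '$')
  sorted[9] = tatorT42$ro  (last char: 'o')
  sorted[10] = torT42$rota  (last char: 'a')
Last column: 24Trttro$oa
Original string S is at sorted index 8

Answer: 24Trttro$oa
8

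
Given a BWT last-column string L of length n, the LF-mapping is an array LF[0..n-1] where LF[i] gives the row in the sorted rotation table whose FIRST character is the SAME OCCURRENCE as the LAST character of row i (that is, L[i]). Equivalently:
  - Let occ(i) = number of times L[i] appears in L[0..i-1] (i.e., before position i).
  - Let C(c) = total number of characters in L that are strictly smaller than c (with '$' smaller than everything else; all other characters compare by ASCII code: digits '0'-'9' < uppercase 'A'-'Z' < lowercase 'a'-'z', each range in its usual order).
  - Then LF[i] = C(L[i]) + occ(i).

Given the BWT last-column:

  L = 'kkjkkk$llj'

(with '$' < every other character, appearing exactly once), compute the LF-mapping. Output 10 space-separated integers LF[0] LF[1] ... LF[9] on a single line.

Answer: 3 4 1 5 6 7 0 8 9 2

Derivation:
Char counts: '$':1, 'j':2, 'k':5, 'l':2
C (first-col start): C('$')=0, C('j')=1, C('k')=3, C('l')=8
L[0]='k': occ=0, LF[0]=C('k')+0=3+0=3
L[1]='k': occ=1, LF[1]=C('k')+1=3+1=4
L[2]='j': occ=0, LF[2]=C('j')+0=1+0=1
L[3]='k': occ=2, LF[3]=C('k')+2=3+2=5
L[4]='k': occ=3, LF[4]=C('k')+3=3+3=6
L[5]='k': occ=4, LF[5]=C('k')+4=3+4=7
L[6]='$': occ=0, LF[6]=C('$')+0=0+0=0
L[7]='l': occ=0, LF[7]=C('l')+0=8+0=8
L[8]='l': occ=1, LF[8]=C('l')+1=8+1=9
L[9]='j': occ=1, LF[9]=C('j')+1=1+1=2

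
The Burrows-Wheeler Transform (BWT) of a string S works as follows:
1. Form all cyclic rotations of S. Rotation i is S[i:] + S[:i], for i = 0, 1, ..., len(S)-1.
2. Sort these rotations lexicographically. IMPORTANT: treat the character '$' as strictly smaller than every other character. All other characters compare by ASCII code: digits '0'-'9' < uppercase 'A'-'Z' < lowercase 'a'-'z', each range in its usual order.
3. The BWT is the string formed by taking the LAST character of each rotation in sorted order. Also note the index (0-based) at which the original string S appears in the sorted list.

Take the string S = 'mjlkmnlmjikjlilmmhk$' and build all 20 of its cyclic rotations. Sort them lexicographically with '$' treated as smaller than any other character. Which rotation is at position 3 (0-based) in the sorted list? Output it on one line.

Answer: ilmmhk$mjlkmnlmjikjl

Derivation:
All 20 rotations (rotation i = S[i:]+S[:i]):
  rot[0] = mjlkmnlmjikjlilmmhk$
  rot[1] = jlkmnlmjikjlilmmhk$m
  rot[2] = lkmnlmjikjlilmmhk$mj
  rot[3] = kmnlmjikjlilmmhk$mjl
  rot[4] = mnlmjikjlilmmhk$mjlk
  rot[5] = nlmjikjlilmmhk$mjlkm
  rot[6] = lmjikjlilmmhk$mjlkmn
  rot[7] = mjikjlilmmhk$mjlkmnl
  rot[8] = jikjlilmmhk$mjlkmnlm
  rot[9] = ikjlilmmhk$mjlkmnlmj
  rot[10] = kjlilmmhk$mjlkmnlmji
  rot[11] = jlilmmhk$mjlkmnlmjik
  rot[12] = lilmmhk$mjlkmnlmjikj
  rot[13] = ilmmhk$mjlkmnlmjikjl
  rot[14] = lmmhk$mjlkmnlmjikjli
  rot[15] = mmhk$mjlkmnlmjikjlil
  rot[16] = mhk$mjlkmnlmjikjlilm
  rot[17] = hk$mjlkmnlmjikjlilmm
  rot[18] = k$mjlkmnlmjikjlilmmh
  rot[19] = $mjlkmnlmjikjlilmmhk
Sorted (with $ < everything):
  sorted[0] = $mjlkmnlmjikjlilmmhk
  sorted[1] = hk$mjlkmnlmjikjlilmm
  sorted[2] = ikjlilmmhk$mjlkmnlmj
  sorted[3] = ilmmhk$mjlkmnlmjikjl
  sorted[4] = jikjlilmmhk$mjlkmnlm
  sorted[5] = jlilmmhk$mjlkmnlmjik
  sorted[6] = jlkmnlmjikjlilmmhk$m
  sorted[7] = k$mjlkmnlmjikjlilmmh
  sorted[8] = kjlilmmhk$mjlkmnlmji
  sorted[9] = kmnlmjikjlilmmhk$mjl
  sorted[10] = lilmmhk$mjlkmnlmjikj
  sorted[11] = lkmnlmjikjlilmmhk$mj
  sorted[12] = lmjikjlilmmhk$mjlkmn
  sorted[13] = lmmhk$mjlkmnlmjikjli
  sorted[14] = mhk$mjlkmnlmjikjlilm
  sorted[15] = mjikjlilmmhk$mjlkmnl
  sorted[16] = mjlkmnlmjikjlilmmhk$
  sorted[17] = mmhk$mjlkmnlmjikjlil
  sorted[18] = mnlmjikjlilmmhk$mjlk
  sorted[19] = nlmjikjlilmmhk$mjlkm
sorted[3] = ilmmhk$mjlkmnlmjikjl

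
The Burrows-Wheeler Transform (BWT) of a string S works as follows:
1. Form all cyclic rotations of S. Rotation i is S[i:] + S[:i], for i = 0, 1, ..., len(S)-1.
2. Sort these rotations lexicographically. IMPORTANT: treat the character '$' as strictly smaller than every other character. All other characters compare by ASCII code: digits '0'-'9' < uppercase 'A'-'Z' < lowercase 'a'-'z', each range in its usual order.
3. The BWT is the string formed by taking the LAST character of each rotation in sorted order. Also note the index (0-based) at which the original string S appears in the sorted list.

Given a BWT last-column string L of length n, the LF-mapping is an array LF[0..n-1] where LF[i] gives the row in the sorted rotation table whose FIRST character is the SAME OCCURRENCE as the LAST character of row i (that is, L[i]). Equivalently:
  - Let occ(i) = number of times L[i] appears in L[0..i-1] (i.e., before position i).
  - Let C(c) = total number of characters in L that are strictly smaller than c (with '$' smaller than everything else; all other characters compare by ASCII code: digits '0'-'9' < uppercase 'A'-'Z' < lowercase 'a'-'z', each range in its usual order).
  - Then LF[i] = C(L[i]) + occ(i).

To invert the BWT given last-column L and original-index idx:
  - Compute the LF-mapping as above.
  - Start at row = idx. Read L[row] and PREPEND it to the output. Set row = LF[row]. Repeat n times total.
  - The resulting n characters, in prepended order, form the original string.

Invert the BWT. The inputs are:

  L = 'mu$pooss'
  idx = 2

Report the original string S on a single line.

LF mapping: 1 7 0 4 2 3 5 6
Walk LF starting at row 2, prepending L[row]:
  step 1: row=2, L[2]='$', prepend. Next row=LF[2]=0
  step 2: row=0, L[0]='m', prepend. Next row=LF[0]=1
  step 3: row=1, L[1]='u', prepend. Next row=LF[1]=7
  step 4: row=7, L[7]='s', prepend. Next row=LF[7]=6
  step 5: row=6, L[6]='s', prepend. Next row=LF[6]=5
  step 6: row=5, L[5]='o', prepend. Next row=LF[5]=3
  step 7: row=3, L[3]='p', prepend. Next row=LF[3]=4
  step 8: row=4, L[4]='o', prepend. Next row=LF[4]=2
Reversed output: opossum$

Answer: opossum$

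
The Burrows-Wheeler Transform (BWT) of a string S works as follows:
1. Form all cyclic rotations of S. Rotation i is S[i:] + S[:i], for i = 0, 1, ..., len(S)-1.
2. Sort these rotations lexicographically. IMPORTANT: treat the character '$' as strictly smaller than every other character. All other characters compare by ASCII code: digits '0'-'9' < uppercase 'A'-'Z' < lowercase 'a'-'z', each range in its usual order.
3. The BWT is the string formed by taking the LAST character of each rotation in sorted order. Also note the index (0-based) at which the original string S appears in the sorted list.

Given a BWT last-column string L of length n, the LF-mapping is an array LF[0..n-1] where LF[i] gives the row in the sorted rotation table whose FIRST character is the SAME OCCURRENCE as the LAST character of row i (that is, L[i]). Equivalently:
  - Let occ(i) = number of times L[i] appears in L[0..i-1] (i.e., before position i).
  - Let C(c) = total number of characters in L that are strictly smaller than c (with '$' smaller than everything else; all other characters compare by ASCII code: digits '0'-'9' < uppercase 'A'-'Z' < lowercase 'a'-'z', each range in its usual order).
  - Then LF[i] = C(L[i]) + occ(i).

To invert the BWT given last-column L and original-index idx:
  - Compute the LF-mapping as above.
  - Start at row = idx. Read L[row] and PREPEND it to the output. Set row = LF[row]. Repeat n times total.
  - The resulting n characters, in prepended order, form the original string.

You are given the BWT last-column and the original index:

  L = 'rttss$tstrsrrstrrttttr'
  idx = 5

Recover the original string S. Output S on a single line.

LF mapping: 1 13 14 8 9 0 15 10 16 2 11 3 4 12 17 5 6 18 19 20 21 7
Walk LF starting at row 5, prepending L[row]:
  step 1: row=5, L[5]='$', prepend. Next row=LF[5]=0
  step 2: row=0, L[0]='r', prepend. Next row=LF[0]=1
  step 3: row=1, L[1]='t', prepend. Next row=LF[1]=13
  step 4: row=13, L[13]='s', prepend. Next row=LF[13]=12
  step 5: row=12, L[12]='r', prepend. Next row=LF[12]=4
  step 6: row=4, L[4]='s', prepend. Next row=LF[4]=9
  step 7: row=9, L[9]='r', prepend. Next row=LF[9]=2
  step 8: row=2, L[2]='t', prepend. Next row=LF[2]=14
  step 9: row=14, L[14]='t', prepend. Next row=LF[14]=17
  step 10: row=17, L[17]='t', prepend. Next row=LF[17]=18
  step 11: row=18, L[18]='t', prepend. Next row=LF[18]=19
  step 12: row=19, L[19]='t', prepend. Next row=LF[19]=20
  step 13: row=20, L[20]='t', prepend. Next row=LF[20]=21
  step 14: row=21, L[21]='r', prepend. Next row=LF[21]=7
  step 15: row=7, L[7]='s', prepend. Next row=LF[7]=10
  step 16: row=10, L[10]='s', prepend. Next row=LF[10]=11
  step 17: row=11, L[11]='r', prepend. Next row=LF[11]=3
  step 18: row=3, L[3]='s', prepend. Next row=LF[3]=8
  step 19: row=8, L[8]='t', prepend. Next row=LF[8]=16
  step 20: row=16, L[16]='r', prepend. Next row=LF[16]=6
  step 21: row=6, L[6]='t', prepend. Next row=LF[6]=15
  step 22: row=15, L[15]='r', prepend. Next row=LF[15]=5
Reversed output: rtrtsrssrttttttrsrstr$

Answer: rtrtsrssrttttttrsrstr$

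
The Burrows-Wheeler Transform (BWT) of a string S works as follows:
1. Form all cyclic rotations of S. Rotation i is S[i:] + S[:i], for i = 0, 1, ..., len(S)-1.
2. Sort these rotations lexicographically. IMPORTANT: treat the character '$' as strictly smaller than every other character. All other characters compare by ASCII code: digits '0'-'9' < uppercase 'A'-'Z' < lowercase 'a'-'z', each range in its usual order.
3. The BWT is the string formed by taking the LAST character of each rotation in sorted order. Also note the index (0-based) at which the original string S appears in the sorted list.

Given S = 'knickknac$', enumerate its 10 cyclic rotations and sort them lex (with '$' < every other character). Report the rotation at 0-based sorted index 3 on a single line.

Answer: ckknac$kni

Derivation:
All 10 rotations (rotation i = S[i:]+S[:i]):
  rot[0] = knickknac$
  rot[1] = nickknac$k
  rot[2] = ickknac$kn
  rot[3] = ckknac$kni
  rot[4] = kknac$knic
  rot[5] = knac$knick
  rot[6] = nac$knickk
  rot[7] = ac$knickkn
  rot[8] = c$knickkna
  rot[9] = $knickknac
Sorted (with $ < everything):
  sorted[0] = $knickknac
  sorted[1] = ac$knickkn
  sorted[2] = c$knickkna
  sorted[3] = ckknac$kni
  sorted[4] = ickknac$kn
  sorted[5] = kknac$knic
  sorted[6] = knac$knick
  sorted[7] = knickknac$
  sorted[8] = nac$knickk
  sorted[9] = nickknac$k
sorted[3] = ckknac$kni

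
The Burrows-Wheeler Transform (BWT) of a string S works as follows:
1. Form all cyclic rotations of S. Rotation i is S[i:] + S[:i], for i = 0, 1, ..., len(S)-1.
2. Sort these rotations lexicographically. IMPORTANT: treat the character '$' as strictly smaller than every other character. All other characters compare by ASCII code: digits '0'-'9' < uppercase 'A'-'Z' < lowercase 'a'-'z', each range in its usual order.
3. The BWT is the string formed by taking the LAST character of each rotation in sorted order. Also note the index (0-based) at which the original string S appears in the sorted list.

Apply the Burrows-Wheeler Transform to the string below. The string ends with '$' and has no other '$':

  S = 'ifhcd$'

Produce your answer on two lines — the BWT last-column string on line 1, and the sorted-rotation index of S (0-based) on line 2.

All 6 rotations (rotation i = S[i:]+S[:i]):
  rot[0] = ifhcd$
  rot[1] = fhcd$i
  rot[2] = hcd$if
  rot[3] = cd$ifh
  rot[4] = d$ifhc
  rot[5] = $ifhcd
Sorted (with $ < everything):
  sorted[0] = $ifhcd  (last char: 'd')
  sorted[1] = cd$ifh  (last char: 'h')
  sorted[2] = d$ifhc  (last char: 'c')
  sorted[3] = fhcd$i  (last char: 'i')
  sorted[4] = hcd$if  (last char: 'f')
  sorted[5] = ifhcd$  (last char: '$')
Last column: dhcif$
Original string S is at sorted index 5

Answer: dhcif$
5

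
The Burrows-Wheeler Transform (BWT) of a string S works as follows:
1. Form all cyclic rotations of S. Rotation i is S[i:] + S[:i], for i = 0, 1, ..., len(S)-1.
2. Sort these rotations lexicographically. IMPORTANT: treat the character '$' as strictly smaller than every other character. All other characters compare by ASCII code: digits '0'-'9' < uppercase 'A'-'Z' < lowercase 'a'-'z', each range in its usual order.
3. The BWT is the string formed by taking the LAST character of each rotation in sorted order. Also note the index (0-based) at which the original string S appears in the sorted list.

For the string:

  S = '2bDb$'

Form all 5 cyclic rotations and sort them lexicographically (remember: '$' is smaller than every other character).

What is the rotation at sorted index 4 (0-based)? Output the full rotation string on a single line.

All 5 rotations (rotation i = S[i:]+S[:i]):
  rot[0] = 2bDb$
  rot[1] = bDb$2
  rot[2] = Db$2b
  rot[3] = b$2bD
  rot[4] = $2bDb
Sorted (with $ < everything):
  sorted[0] = $2bDb
  sorted[1] = 2bDb$
  sorted[2] = Db$2b
  sorted[3] = b$2bD
  sorted[4] = bDb$2
sorted[4] = bDb$2

Answer: bDb$2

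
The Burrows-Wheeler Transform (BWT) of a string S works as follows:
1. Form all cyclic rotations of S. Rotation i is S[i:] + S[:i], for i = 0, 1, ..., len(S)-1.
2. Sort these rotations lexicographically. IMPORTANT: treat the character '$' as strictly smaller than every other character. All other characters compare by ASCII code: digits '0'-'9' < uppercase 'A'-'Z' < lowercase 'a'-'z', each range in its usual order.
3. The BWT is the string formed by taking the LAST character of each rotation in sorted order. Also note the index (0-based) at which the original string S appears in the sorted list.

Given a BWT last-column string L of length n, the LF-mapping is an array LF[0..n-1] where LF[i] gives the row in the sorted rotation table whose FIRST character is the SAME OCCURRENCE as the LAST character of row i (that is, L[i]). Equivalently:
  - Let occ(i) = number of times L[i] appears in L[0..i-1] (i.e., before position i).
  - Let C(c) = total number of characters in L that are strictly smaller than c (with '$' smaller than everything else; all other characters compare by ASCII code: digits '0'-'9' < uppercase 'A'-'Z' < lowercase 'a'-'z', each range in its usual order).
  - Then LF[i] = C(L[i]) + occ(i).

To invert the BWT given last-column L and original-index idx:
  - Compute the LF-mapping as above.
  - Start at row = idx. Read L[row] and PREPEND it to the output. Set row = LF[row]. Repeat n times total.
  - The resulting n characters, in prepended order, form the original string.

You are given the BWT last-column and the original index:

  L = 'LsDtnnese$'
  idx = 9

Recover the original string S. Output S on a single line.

Answer: tennessDL$

Derivation:
LF mapping: 2 7 1 9 5 6 3 8 4 0
Walk LF starting at row 9, prepending L[row]:
  step 1: row=9, L[9]='$', prepend. Next row=LF[9]=0
  step 2: row=0, L[0]='L', prepend. Next row=LF[0]=2
  step 3: row=2, L[2]='D', prepend. Next row=LF[2]=1
  step 4: row=1, L[1]='s', prepend. Next row=LF[1]=7
  step 5: row=7, L[7]='s', prepend. Next row=LF[7]=8
  step 6: row=8, L[8]='e', prepend. Next row=LF[8]=4
  step 7: row=4, L[4]='n', prepend. Next row=LF[4]=5
  step 8: row=5, L[5]='n', prepend. Next row=LF[5]=6
  step 9: row=6, L[6]='e', prepend. Next row=LF[6]=3
  step 10: row=3, L[3]='t', prepend. Next row=LF[3]=9
Reversed output: tennessDL$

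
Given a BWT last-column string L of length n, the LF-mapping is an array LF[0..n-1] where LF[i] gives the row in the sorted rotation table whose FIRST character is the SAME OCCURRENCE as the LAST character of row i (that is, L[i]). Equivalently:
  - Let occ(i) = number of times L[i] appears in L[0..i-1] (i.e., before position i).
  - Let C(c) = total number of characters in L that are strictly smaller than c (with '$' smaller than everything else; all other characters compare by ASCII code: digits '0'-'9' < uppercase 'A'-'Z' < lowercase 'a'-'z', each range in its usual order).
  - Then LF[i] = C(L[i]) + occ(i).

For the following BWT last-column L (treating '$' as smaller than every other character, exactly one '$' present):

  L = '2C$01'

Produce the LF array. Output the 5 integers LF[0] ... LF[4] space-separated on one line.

Char counts: '$':1, '0':1, '1':1, '2':1, 'C':1
C (first-col start): C('$')=0, C('0')=1, C('1')=2, C('2')=3, C('C')=4
L[0]='2': occ=0, LF[0]=C('2')+0=3+0=3
L[1]='C': occ=0, LF[1]=C('C')+0=4+0=4
L[2]='$': occ=0, LF[2]=C('$')+0=0+0=0
L[3]='0': occ=0, LF[3]=C('0')+0=1+0=1
L[4]='1': occ=0, LF[4]=C('1')+0=2+0=2

Answer: 3 4 0 1 2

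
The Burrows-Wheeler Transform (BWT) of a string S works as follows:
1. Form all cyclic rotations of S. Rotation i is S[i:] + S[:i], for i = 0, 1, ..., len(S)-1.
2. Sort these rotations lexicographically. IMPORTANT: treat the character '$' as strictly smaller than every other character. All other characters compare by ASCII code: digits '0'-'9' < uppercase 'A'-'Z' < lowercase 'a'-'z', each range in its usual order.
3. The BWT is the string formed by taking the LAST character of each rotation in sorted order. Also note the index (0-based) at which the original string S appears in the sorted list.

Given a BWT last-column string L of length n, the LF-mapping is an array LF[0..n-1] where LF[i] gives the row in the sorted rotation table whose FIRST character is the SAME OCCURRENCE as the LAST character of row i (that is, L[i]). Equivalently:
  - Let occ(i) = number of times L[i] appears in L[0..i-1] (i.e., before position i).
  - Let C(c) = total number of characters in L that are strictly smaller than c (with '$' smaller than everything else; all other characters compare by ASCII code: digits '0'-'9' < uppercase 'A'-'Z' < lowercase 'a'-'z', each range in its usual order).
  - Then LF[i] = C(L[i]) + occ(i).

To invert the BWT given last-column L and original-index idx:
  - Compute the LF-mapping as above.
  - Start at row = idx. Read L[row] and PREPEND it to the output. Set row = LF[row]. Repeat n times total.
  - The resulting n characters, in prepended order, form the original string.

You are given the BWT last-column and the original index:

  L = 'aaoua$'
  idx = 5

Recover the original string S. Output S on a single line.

Answer: uaoaa$

Derivation:
LF mapping: 1 2 4 5 3 0
Walk LF starting at row 5, prepending L[row]:
  step 1: row=5, L[5]='$', prepend. Next row=LF[5]=0
  step 2: row=0, L[0]='a', prepend. Next row=LF[0]=1
  step 3: row=1, L[1]='a', prepend. Next row=LF[1]=2
  step 4: row=2, L[2]='o', prepend. Next row=LF[2]=4
  step 5: row=4, L[4]='a', prepend. Next row=LF[4]=3
  step 6: row=3, L[3]='u', prepend. Next row=LF[3]=5
Reversed output: uaoaa$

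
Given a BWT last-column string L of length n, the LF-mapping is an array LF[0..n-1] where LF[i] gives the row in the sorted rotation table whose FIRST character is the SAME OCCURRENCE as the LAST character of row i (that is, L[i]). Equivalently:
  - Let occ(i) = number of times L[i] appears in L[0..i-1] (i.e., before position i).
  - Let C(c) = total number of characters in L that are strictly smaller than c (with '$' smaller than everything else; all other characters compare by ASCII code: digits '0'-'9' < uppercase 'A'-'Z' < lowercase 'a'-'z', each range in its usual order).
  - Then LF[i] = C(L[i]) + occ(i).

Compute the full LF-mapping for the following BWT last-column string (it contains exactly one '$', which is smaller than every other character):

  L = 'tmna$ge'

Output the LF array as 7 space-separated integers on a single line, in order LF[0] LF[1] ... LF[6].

Answer: 6 4 5 1 0 3 2

Derivation:
Char counts: '$':1, 'a':1, 'e':1, 'g':1, 'm':1, 'n':1, 't':1
C (first-col start): C('$')=0, C('a')=1, C('e')=2, C('g')=3, C('m')=4, C('n')=5, C('t')=6
L[0]='t': occ=0, LF[0]=C('t')+0=6+0=6
L[1]='m': occ=0, LF[1]=C('m')+0=4+0=4
L[2]='n': occ=0, LF[2]=C('n')+0=5+0=5
L[3]='a': occ=0, LF[3]=C('a')+0=1+0=1
L[4]='$': occ=0, LF[4]=C('$')+0=0+0=0
L[5]='g': occ=0, LF[5]=C('g')+0=3+0=3
L[6]='e': occ=0, LF[6]=C('e')+0=2+0=2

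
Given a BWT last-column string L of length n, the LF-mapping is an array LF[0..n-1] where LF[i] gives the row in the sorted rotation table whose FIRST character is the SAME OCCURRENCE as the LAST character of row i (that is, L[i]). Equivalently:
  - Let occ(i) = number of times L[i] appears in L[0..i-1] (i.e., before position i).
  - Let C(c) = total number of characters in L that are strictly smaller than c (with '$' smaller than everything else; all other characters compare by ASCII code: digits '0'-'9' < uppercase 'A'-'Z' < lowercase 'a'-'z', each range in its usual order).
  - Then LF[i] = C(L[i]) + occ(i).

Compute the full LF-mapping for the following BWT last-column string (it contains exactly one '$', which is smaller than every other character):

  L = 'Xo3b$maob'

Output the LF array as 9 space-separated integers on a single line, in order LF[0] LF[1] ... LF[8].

Answer: 2 7 1 4 0 6 3 8 5

Derivation:
Char counts: '$':1, '3':1, 'X':1, 'a':1, 'b':2, 'm':1, 'o':2
C (first-col start): C('$')=0, C('3')=1, C('X')=2, C('a')=3, C('b')=4, C('m')=6, C('o')=7
L[0]='X': occ=0, LF[0]=C('X')+0=2+0=2
L[1]='o': occ=0, LF[1]=C('o')+0=7+0=7
L[2]='3': occ=0, LF[2]=C('3')+0=1+0=1
L[3]='b': occ=0, LF[3]=C('b')+0=4+0=4
L[4]='$': occ=0, LF[4]=C('$')+0=0+0=0
L[5]='m': occ=0, LF[5]=C('m')+0=6+0=6
L[6]='a': occ=0, LF[6]=C('a')+0=3+0=3
L[7]='o': occ=1, LF[7]=C('o')+1=7+1=8
L[8]='b': occ=1, LF[8]=C('b')+1=4+1=5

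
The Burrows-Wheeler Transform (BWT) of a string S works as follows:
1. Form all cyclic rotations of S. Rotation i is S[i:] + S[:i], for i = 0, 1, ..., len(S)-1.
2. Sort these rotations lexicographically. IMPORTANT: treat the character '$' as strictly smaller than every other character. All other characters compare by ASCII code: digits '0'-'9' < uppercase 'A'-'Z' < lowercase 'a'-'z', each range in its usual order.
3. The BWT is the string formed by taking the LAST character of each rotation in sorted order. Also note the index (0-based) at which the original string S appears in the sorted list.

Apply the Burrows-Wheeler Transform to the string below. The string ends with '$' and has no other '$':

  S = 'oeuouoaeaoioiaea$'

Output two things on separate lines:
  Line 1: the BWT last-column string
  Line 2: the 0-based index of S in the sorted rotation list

All 17 rotations (rotation i = S[i:]+S[:i]):
  rot[0] = oeuouoaeaoioiaea$
  rot[1] = euouoaeaoioiaea$o
  rot[2] = uouoaeaoioiaea$oe
  rot[3] = ouoaeaoioiaea$oeu
  rot[4] = uoaeaoioiaea$oeuo
  rot[5] = oaeaoioiaea$oeuou
  rot[6] = aeaoioiaea$oeuouo
  rot[7] = eaoioiaea$oeuouoa
  rot[8] = aoioiaea$oeuouoae
  rot[9] = oioiaea$oeuouoaea
  rot[10] = ioiaea$oeuouoaeao
  rot[11] = oiaea$oeuouoaeaoi
  rot[12] = iaea$oeuouoaeaoio
  rot[13] = aea$oeuouoaeaoioi
  rot[14] = ea$oeuouoaeaoioia
  rot[15] = a$oeuouoaeaoioiae
  rot[16] = $oeuouoaeaoioiaea
Sorted (with $ < everything):
  sorted[0] = $oeuouoaeaoioiaea  (last char: 'a')
  sorted[1] = a$oeuouoaeaoioiae  (last char: 'e')
  sorted[2] = aea$oeuouoaeaoioi  (last char: 'i')
  sorted[3] = aeaoioiaea$oeuouo  (last char: 'o')
  sorted[4] = aoioiaea$oeuouoae  (last char: 'e')
  sorted[5] = ea$oeuouoaeaoioia  (last char: 'a')
  sorted[6] = eaoioiaea$oeuouoa  (last char: 'a')
  sorted[7] = euouoaeaoioiaea$o  (last char: 'o')
  sorted[8] = iaea$oeuouoaeaoio  (last char: 'o')
  sorted[9] = ioiaea$oeuouoaeao  (last char: 'o')
  sorted[10] = oaeaoioiaea$oeuou  (last char: 'u')
  sorted[11] = oeuouoaeaoioiaea$  (last char: '$')
  sorted[12] = oiaea$oeuouoaeaoi  (last char: 'i')
  sorted[13] = oioiaea$oeuouoaea  (last char: 'a')
  sorted[14] = ouoaeaoioiaea$oeu  (last char: 'u')
  sorted[15] = uoaeaoioiaea$oeuo  (last char: 'o')
  sorted[16] = uouoaeaoioiaea$oe  (last char: 'e')
Last column: aeioeaaooou$iauoe
Original string S is at sorted index 11

Answer: aeioeaaooou$iauoe
11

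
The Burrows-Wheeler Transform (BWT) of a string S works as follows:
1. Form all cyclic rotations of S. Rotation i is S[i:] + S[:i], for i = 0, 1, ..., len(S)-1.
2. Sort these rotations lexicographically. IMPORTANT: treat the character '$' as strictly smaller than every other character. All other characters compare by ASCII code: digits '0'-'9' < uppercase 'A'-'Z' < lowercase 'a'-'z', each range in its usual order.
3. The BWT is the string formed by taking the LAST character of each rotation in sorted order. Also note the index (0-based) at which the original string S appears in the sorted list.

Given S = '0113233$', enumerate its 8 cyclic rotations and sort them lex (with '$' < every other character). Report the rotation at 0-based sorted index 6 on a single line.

All 8 rotations (rotation i = S[i:]+S[:i]):
  rot[0] = 0113233$
  rot[1] = 113233$0
  rot[2] = 13233$01
  rot[3] = 3233$011
  rot[4] = 233$0113
  rot[5] = 33$01132
  rot[6] = 3$011323
  rot[7] = $0113233
Sorted (with $ < everything):
  sorted[0] = $0113233
  sorted[1] = 0113233$
  sorted[2] = 113233$0
  sorted[3] = 13233$01
  sorted[4] = 233$0113
  sorted[5] = 3$011323
  sorted[6] = 3233$011
  sorted[7] = 33$01132
sorted[6] = 3233$011

Answer: 3233$011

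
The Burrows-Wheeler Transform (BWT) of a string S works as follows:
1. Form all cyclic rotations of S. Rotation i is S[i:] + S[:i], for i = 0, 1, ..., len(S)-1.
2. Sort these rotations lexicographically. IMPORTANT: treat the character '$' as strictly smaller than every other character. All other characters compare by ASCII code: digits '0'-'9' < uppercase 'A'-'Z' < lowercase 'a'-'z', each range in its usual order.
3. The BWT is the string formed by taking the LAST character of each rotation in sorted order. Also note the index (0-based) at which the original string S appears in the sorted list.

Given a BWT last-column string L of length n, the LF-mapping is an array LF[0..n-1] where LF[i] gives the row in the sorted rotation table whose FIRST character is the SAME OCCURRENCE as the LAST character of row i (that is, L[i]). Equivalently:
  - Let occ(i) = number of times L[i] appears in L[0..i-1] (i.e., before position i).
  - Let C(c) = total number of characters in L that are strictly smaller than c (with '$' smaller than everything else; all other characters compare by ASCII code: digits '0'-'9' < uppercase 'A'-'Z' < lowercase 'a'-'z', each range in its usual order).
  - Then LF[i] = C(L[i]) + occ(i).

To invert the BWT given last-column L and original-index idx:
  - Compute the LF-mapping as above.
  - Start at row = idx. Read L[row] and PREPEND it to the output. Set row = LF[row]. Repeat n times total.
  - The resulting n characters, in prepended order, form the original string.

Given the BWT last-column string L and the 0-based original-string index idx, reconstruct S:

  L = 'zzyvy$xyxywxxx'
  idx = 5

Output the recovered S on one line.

Answer: xyyxywyxzvxxz$

Derivation:
LF mapping: 12 13 8 1 9 0 3 10 4 11 2 5 6 7
Walk LF starting at row 5, prepending L[row]:
  step 1: row=5, L[5]='$', prepend. Next row=LF[5]=0
  step 2: row=0, L[0]='z', prepend. Next row=LF[0]=12
  step 3: row=12, L[12]='x', prepend. Next row=LF[12]=6
  step 4: row=6, L[6]='x', prepend. Next row=LF[6]=3
  step 5: row=3, L[3]='v', prepend. Next row=LF[3]=1
  step 6: row=1, L[1]='z', prepend. Next row=LF[1]=13
  step 7: row=13, L[13]='x', prepend. Next row=LF[13]=7
  step 8: row=7, L[7]='y', prepend. Next row=LF[7]=10
  step 9: row=10, L[10]='w', prepend. Next row=LF[10]=2
  step 10: row=2, L[2]='y', prepend. Next row=LF[2]=8
  step 11: row=8, L[8]='x', prepend. Next row=LF[8]=4
  step 12: row=4, L[4]='y', prepend. Next row=LF[4]=9
  step 13: row=9, L[9]='y', prepend. Next row=LF[9]=11
  step 14: row=11, L[11]='x', prepend. Next row=LF[11]=5
Reversed output: xyyxywyxzvxxz$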